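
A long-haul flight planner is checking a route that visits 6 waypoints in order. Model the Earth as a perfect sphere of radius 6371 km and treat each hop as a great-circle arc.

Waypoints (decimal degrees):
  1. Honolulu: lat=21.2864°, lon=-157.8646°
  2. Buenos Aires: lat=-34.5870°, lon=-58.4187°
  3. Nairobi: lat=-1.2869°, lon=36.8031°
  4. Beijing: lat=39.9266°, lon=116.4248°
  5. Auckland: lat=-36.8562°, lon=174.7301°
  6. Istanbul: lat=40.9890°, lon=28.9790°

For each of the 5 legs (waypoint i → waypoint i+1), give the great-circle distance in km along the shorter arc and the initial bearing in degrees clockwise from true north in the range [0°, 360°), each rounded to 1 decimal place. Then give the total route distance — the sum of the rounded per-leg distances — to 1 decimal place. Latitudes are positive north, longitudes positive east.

Leg 1: φ1=0.3715178, φ2=-0.6036570, Δφ=-0.9751748, Δλ=1.7356584 rad; a=sin²(Δφ/2)+cosφ1·cosφ2·sin²(Δλ/2)=0.6659850582; c=2·atan2(√a, √(1-a))=1.909187695; dist=6371·c=12163.435 ≈ 12163.4 km; running total=12163.4 km
Leg 1 bearing: y=sinΔλ·cosφ2=0.81210254, x=cosφ1·sinφ2-sinφ1·cosφ2·cosΔλ=-0.47988052; θ=atan2(y, x)=120.5793° ≈ 120.6°
Leg 2: φ1=-0.6036570, φ2=-0.0224606, Δφ=0.5811964, Δλ=1.6619339 rad; a=sin²(Δφ/2)+cosφ1·cosφ2·sin²(Δλ/2)=0.5310794121; c=2·atan2(√a, √(1-a))=1.632995248; dist=6371·c=10403.813 ≈ 10403.8 km; running total=22567.2 km
Leg 2 bearing: y=sinΔλ·cosφ2=0.99559866, x=cosφ1·sinφ2-sinφ1·cosφ2·cosΔλ=-0.07013979; θ=atan2(y, x)=94.0298° ≈ 94.0°
Leg 3: φ1=-0.0224606, φ2=0.6968506, Δφ=0.7193113, Δλ=1.3896608 rad; a=sin²(Δφ/2)+cosφ1·cosφ2·sin²(Δλ/2)=0.4381502283; c=2·atan2(√a, √(1-a))=1.446779125; dist=6371·c=9217.430 ≈ 9217.4 km; running total=31784.6 km
Leg 3 bearing: y=sinΔλ·cosφ2=0.75432115, x=cosφ1·sinφ2-sinφ1·cosφ2·cosΔλ=0.64474649; θ=atan2(y, x)=49.4783° ≈ 49.5°
Leg 4: φ1=0.6968506, φ2=-0.6432620, Δφ=-1.3401127, Δλ=1.0176195 rad; a=sin²(Δφ/2)+cosφ1·cosφ2·sin²(Δλ/2)=0.5312887832; c=2·atan2(√a, √(1-a))=1.633414807; dist=6371·c=10406.486 ≈ 10406.5 km; running total=42191.1 km
Leg 4 bearing: y=sinΔλ·cosφ2=0.68080980, x=cosφ1·sinφ2-sinφ1·cosφ2·cosΔλ=-0.72978220; θ=atan2(y, x)=136.9884° ≈ 137.0°
Leg 5: φ1=-0.6432620, φ2=0.7153930, Δφ=1.3586550, Δλ=-2.5438366 rad; a=sin²(Δφ/2)+cosφ1·cosφ2·sin²(Δλ/2)=0.9463352344; c=2·atan2(√a, √(1-a))=2.674032195; dist=6371·c=17036.259 ≈ 17036.3 km; running total=59227.4 km
Leg 5 bearing: y=sinΔλ·cosφ2=-0.42481317, x=cosφ1·sinφ2-sinφ1·cosφ2·cosΔλ=0.15057624; θ=atan2(y, x)=-70.4830° <0 so +360° → 289.5170° ≈ 289.5°

Leg 1: dist=12163.4 km, bearing=120.6°
Leg 2: dist=10403.8 km, bearing=94.0°
Leg 3: dist=9217.4 km, bearing=49.5°
Leg 4: dist=10406.5 km, bearing=137.0°
Leg 5: dist=17036.3 km, bearing=289.5°
Total: 59227.4 km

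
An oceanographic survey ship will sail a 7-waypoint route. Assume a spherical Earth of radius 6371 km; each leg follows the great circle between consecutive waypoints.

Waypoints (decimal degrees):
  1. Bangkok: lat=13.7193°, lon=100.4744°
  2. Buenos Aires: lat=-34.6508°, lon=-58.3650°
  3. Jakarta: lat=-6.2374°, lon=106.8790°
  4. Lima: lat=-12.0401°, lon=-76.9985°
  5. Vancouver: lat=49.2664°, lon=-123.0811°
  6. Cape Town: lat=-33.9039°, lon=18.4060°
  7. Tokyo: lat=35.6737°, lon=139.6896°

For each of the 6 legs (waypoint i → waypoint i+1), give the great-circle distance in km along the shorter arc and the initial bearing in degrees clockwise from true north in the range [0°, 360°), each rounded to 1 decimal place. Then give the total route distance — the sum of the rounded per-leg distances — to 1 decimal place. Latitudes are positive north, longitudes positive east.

Leg 1: dist=16863.5 km, bearing=218.7°
Leg 2: dist=15211.9 km, bearing=158.3°
Leg 3: dist=17938.0 km, bearing=168.1°
Leg 4: dist=8169.0 km, bearing=330.6°
Leg 5: dist=16437.7 km, bearing=76.1°
Leg 6: dist=14731.7 km, bearing=70.3°
Total: 89351.8 km

Leg 1: φ1=0.2394470, φ2=-0.6047705, Δφ=-0.8442175, Δλ=-2.7722705 rad; a=sin²(Δφ/2)+cosφ1·cosφ2·sin²(Δλ/2)=0.9400612479; c=2·atan2(√a, √(1-a))=2.646916489; dist=6371·c=16863.505 ≈ 16863.5 km; running total=16863.5 km
Leg 1 bearing: y=sinΔλ·cosφ2=-0.29695668, x=cosφ1·sinφ2-sinφ1·cosφ2·cosΔλ=-0.37040670; θ=atan2(y, x)=-141.2807° <0 so +360° → 218.7193° ≈ 218.7°
Leg 2: φ1=-0.6047705, φ2=-0.1088632, Δφ=0.4959074, Δλ=2.8840519 rad; a=sin²(Δφ/2)+cosφ1·cosφ2·sin²(Δλ/2)=0.8645089417; c=2·atan2(√a, √(1-a))=2.387682374; dist=6371·c=15211.924 ≈ 15211.9 km; running total=32075.4 km
Leg 2 bearing: y=sinΔλ·cosφ2=0.25319544, x=cosφ1·sinφ2-sinφ1·cosφ2·cosΔλ=-0.63594418; θ=atan2(y, x)=158.2905° ≈ 158.3°
Leg 3: φ1=-0.1088632, φ2=-0.2101394, Δφ=-0.1012762, Δλ=-3.2092678 rad; a=sin²(Δφ/2)+cosφ1·cosφ2·sin²(Δλ/2)=0.9736616144; c=2·atan2(√a, √(1-a))=2.815568564; dist=6371·c=17937.987 ≈ 17938.0 km; running total=50013.4 km
Leg 3 bearing: y=sinΔλ·cosφ2=0.06613590, x=cosφ1·sinφ2-sinφ1·cosφ2·cosΔλ=-0.31337636; θ=atan2(y, x)=168.0830° ≈ 168.1°
Leg 4: φ1=-0.2101394, φ2=0.8598609, Δφ=1.0700003, Δλ=-0.8042931 rad; a=sin²(Δφ/2)+cosφ1·cosφ2·sin²(Δλ/2)=0.3577018523; c=2·atan2(√a, √(1-a))=1.282211044; dist=6371·c=8168.967 ≈ 8169.0 km; running total=58182.4 km
Leg 4 bearing: y=sinΔλ·cosφ2=-0.47005307, x=cosφ1·sinφ2-sinφ1·cosφ2·cosΔλ=0.83549689; θ=atan2(y, x)=-29.3622° <0 so +360° → 330.6378° ≈ 330.6°
Leg 5: φ1=0.8598609, φ2=-0.5917347, Δφ=-1.4515956, Δλ=2.4694157 rad; a=sin²(Δφ/2)+cosφ1·cosφ2·sin²(Δλ/2)=0.9232275011; c=2·atan2(√a, √(1-a))=2.580088190; dist=6371·c=16437.742 ≈ 16437.7 km; running total=74620.1 km
Leg 5 bearing: y=sinΔλ·cosφ2=0.51681739, x=cosφ1·sinφ2-sinφ1·cosφ2·cosΔλ=0.12811601; θ=atan2(y, x)=76.0774° ≈ 76.1°
Leg 6: φ1=-0.5917347, φ2=0.6226235, Δφ=1.2143582, Δλ=2.1167981 rad; a=sin²(Δφ/2)+cosφ1·cosφ2·sin²(Δλ/2)=0.8377015450; c=2·atan2(√a, √(1-a))=2.312307493; dist=6371·c=14731.711 ≈ 14731.7 km; running total=89351.8 km
Leg 6 bearing: y=sinΔλ·cosφ2=0.69424151, x=cosφ1·sinφ2-sinφ1·cosφ2·cosΔλ=0.24871548; θ=atan2(y, x)=70.2897° ≈ 70.3°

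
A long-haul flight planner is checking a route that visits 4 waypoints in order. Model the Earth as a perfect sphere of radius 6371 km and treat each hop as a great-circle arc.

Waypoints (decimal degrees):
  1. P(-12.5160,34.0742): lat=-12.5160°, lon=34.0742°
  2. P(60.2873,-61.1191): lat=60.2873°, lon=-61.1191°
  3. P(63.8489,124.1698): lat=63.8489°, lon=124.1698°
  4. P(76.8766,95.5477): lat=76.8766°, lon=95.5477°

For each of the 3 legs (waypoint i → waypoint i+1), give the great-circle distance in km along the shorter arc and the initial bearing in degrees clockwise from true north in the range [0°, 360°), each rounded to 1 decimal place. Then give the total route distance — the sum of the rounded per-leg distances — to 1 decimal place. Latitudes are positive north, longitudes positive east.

Leg 1: φ1=-0.2184454, φ2=1.0522119, Δφ=1.2706573, Δλ=-1.6614365 rad; a=sin²(Δφ/2)+cosφ1·cosφ2·sin²(Δλ/2)=0.6160087606; c=2·atan2(√a, √(1-a))=1.804947619; dist=6371·c=11499.321 ≈ 11499.3 km; running total=11499.3 km
Leg 1 bearing: y=sinΔλ·cosφ2=-0.49361654, x=cosφ1·sinφ2-sinφ1·cosφ2·cosΔλ=0.83815904; θ=atan2(y, x)=-30.4951° <0 so +360° → 329.5049° ≈ 329.5°
Leg 2: φ1=1.0522119, φ2=1.1143735, Δφ=0.0621616, Δλ=3.2339014 rad; a=sin²(Δφ/2)+cosφ1·cosφ2·sin²(Δλ/2)=0.2189539464; c=2·atan2(√a, √(1-a))=0.973883168; dist=6371·c=6204.610 ≈ 6204.6 km; running total=17703.9 km
Leg 2 bearing: y=sinΔλ·cosφ2=-0.04062638, x=cosφ1·sinφ2-sinφ1·cosφ2·cosΔλ=0.82607624; θ=atan2(y, x)=-2.8155° <0 so +360° → 357.1845° ≈ 357.2°
Leg 3: φ1=1.1143735, φ2=1.3417498, Δφ=0.2273763, Δλ=-0.4995499 rad; a=sin²(Δφ/2)+cosφ1·cosφ2·sin²(Δλ/2)=0.0189837398; c=2·atan2(√a, √(1-a))=0.276442389; dist=6371·c=1761.214 ≈ 1761.2 km; running total=19465.1 km
Leg 3 bearing: y=sinΔλ·cosφ2=-0.10876342, x=cosφ1·sinφ2-sinφ1·cosφ2·cosΔλ=0.25032768; θ=atan2(y, x)=-23.4842° <0 so +360° → 336.5158° ≈ 336.5°

Leg 1: dist=11499.3 km, bearing=329.5°
Leg 2: dist=6204.6 km, bearing=357.2°
Leg 3: dist=1761.2 km, bearing=336.5°
Total: 19465.1 km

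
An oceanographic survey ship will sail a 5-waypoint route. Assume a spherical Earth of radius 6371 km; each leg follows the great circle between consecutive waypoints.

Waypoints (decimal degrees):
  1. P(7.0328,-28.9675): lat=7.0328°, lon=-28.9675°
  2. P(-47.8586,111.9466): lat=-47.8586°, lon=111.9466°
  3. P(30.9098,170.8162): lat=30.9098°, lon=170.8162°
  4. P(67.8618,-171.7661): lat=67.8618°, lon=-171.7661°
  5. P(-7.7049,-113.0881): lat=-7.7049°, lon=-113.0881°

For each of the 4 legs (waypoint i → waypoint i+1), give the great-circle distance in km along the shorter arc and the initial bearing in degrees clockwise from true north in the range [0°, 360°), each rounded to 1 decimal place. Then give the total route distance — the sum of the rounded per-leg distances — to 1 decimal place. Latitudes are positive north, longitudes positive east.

Leg 1: φ1=0.1227455, φ2=-0.8352901, Δφ=-0.9580357, Δλ=2.4594150 rad; a=sin²(Δφ/2)+cosφ1·cosφ2·sin²(Δλ/2)=0.8038350809; c=2·atan2(√a, √(1-a))=2.223920009; dist=6371·c=14168.594 ≈ 14168.6 km; running total=14168.6 km
Leg 1 bearing: y=sinΔλ·cosφ2=0.42303171, x=cosφ1·sinφ2-sinφ1·cosφ2·cosΔλ=-0.67214667; θ=atan2(y, x)=147.8148° ≈ 147.8°
Leg 2: φ1=-0.8352901, φ2=0.5394778, Δφ=1.3747679, Δλ=1.0274683 rad; a=sin²(Δφ/2)+cosφ1·cosφ2·sin²(Δλ/2)=0.5416403291; c=2·atan2(√a, √(1-a))=1.654173555; dist=6371·c=10538.740 ≈ 10538.7 km; running total=24707.3 km
Leg 2 bearing: y=sinΔλ·cosφ2=0.73442227, x=cosφ1·sinφ2-sinφ1·cosφ2·cosΔλ=0.67356385; θ=atan2(y, x)=47.4750° ≈ 47.5°
Leg 3: φ1=0.5394778, φ2=1.1844118, Δφ=0.6449341, Δλ=-5.9791891 rad; a=sin²(Δφ/2)+cosφ1·cosφ2·sin²(Δλ/2)=0.1078427868; c=2·atan2(√a, √(1-a))=0.669206089; dist=6371·c=4263.512 ≈ 4263.5 km; running total=28970.8 km
Leg 3 bearing: y=sinΔλ·cosφ2=0.11280219, x=cosφ1·sinφ2-sinφ1·cosφ2·cosΔλ=0.61002176; θ=atan2(y, x)=10.4765° ≈ 10.5°
Leg 4: φ1=1.1844118, φ2=-0.1344759, Δφ=-1.3188877, Δλ=1.0241243 rad; a=sin²(Δφ/2)+cosφ1·cosφ2·sin²(Δλ/2)=0.4650276715; c=2·atan2(√a, √(1-a))=1.500794513; dist=6371·c=9561.562 ≈ 9561.6 km; running total=38532.4 km
Leg 4 bearing: y=sinΔλ·cosφ2=0.84654681, x=cosφ1·sinφ2-sinφ1·cosφ2·cosΔλ=-0.52769901; θ=atan2(y, x)=121.9375° ≈ 121.9°

Leg 1: dist=14168.6 km, bearing=147.8°
Leg 2: dist=10538.7 km, bearing=47.5°
Leg 3: dist=4263.5 km, bearing=10.5°
Leg 4: dist=9561.6 km, bearing=121.9°
Total: 38532.4 km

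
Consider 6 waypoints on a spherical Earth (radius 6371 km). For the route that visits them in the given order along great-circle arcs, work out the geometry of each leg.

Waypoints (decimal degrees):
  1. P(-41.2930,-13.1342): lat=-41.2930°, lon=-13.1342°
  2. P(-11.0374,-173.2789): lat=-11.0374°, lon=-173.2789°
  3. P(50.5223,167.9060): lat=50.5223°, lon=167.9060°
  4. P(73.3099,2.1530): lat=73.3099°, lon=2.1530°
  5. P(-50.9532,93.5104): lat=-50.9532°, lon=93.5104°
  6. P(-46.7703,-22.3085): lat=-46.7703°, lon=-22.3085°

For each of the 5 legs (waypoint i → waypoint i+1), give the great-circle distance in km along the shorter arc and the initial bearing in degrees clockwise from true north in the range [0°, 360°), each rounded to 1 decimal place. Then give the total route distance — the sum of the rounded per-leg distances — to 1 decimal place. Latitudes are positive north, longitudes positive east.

Leg 1: φ1=-0.7206988, φ2=-0.1926390, Δφ=0.5280598, Δλ=-2.7950523 rad; a=sin²(Δφ/2)+cosφ1·cosφ2·sin²(Δλ/2)=0.7836342208; c=2·atan2(√a, √(1-a))=2.173981500; dist=6371·c=13850.436 ≈ 13850.4 km; running total=13850.4 km
Leg 1 bearing: y=sinΔλ·cosφ2=-0.33336324, x=cosφ1·sinφ2-sinφ1·cosφ2·cosΔλ=-0.75304413; θ=atan2(y, x)=-156.1216° <0 so +360° → 203.8784° ≈ 203.9°
Leg 2: φ1=-0.1926390, φ2=0.8817805, Δφ=1.0744195, Δλ=5.9547999 rad; a=sin²(Δφ/2)+cosφ1·cosφ2·sin²(Δλ/2)=0.2785510034; c=2·atan2(√a, √(1-a))=1.111967920; dist=6371·c=7084.348 ≈ 7084.3 km; running total=20934.7 km
Leg 2 bearing: y=sinΔλ·cosφ2=-0.20504800, x=cosφ1·sinφ2-sinφ1·cosφ2·cosΔλ=0.87280965; θ=atan2(y, x)=-13.2207° <0 so +360° → 346.7793° ≈ 346.8°
Leg 3: φ1=0.8817805, φ2=1.2794991, Δφ=0.3977186, Δλ=-2.8929356 rad; a=sin²(Δφ/2)+cosφ1·cosφ2·sin²(Δλ/2)=0.2188108094; c=2·atan2(√a, √(1-a))=0.973536999; dist=6371·c=6202.404 ≈ 6202.4 km; running total=27137.1 km
Leg 3 bearing: y=sinΔλ·cosφ2=-0.07067942, x=cosφ1·sinφ2-sinφ1·cosφ2·cosΔλ=0.82385373; θ=atan2(y, x)=-4.9035° <0 so +360° → 355.0965° ≈ 355.1°
Leg 4: φ1=1.2794991, φ2=-0.8893011, Δφ=-2.1688002, Δλ=1.5944874 rad; a=sin²(Δφ/2)+cosφ1·cosφ2·sin²(Δλ/2)=0.8740998100; c=2·atan2(√a, √(1-a))=2.416140671; dist=6371·c=15393.232 ≈ 15393.2 km; running total=42530.3 km
Leg 4 bearing: y=sinΔλ·cosφ2=0.62977819, x=cosφ1·sinφ2-sinφ1·cosφ2·cosΔλ=-0.20875048; θ=atan2(y, x)=108.3386° ≈ 108.3°
Leg 5: φ1=-0.8893011, φ2=-0.8162957, Δφ=0.0730054, Δλ=-2.0214211 rad; a=sin²(Δφ/2)+cosφ1·cosφ2·sin²(Δλ/2)=0.3110268153; c=2·atan2(√a, √(1-a))=1.183219194; dist=6371·c=7538.289 ≈ 7538.3 km; running total=50068.6 km
Leg 5 bearing: y=sinΔλ·cosφ2=-0.61655236, x=cosφ1·sinφ2-sinφ1·cosφ2·cosΔλ=-0.69066615; θ=atan2(y, x)=-138.2450° <0 so +360° → 221.7550° ≈ 221.8°

Leg 1: dist=13850.4 km, bearing=203.9°
Leg 2: dist=7084.3 km, bearing=346.8°
Leg 3: dist=6202.4 km, bearing=355.1°
Leg 4: dist=15393.2 km, bearing=108.3°
Leg 5: dist=7538.3 km, bearing=221.8°
Total: 50068.6 km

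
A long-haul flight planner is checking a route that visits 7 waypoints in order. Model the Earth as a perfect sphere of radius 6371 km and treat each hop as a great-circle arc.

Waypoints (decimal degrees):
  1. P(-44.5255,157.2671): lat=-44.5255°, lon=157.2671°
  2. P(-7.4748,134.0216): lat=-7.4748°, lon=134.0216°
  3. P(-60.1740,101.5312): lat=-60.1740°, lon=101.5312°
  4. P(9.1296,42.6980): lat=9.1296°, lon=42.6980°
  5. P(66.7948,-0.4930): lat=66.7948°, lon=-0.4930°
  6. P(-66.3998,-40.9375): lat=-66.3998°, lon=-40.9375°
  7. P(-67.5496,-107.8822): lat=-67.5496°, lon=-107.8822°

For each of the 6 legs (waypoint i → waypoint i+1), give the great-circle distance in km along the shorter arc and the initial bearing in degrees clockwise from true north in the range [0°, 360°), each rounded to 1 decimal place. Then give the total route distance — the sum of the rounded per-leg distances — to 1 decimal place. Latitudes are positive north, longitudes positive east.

Leg 1: dist=4693.2 km, bearing=324.4°
Leg 2: dist=6457.6 km, bearing=198.3°
Leg 3: dist=9263.7 km, bearing=301.7°
Leg 4: dist=7179.4 km, bearing=342.6°
Leg 5: dist=15148.6 km, bearing=202.1°
Leg 6: dist=2772.7 km, bearing=236.5°
Total: 45515.2 km

Leg 1: φ1=-0.7771166, φ2=-0.1304599, Δφ=0.6466567, Δλ=-0.4057105 rad; a=sin²(Δφ/2)+cosφ1·cosφ2·sin²(Δλ/2)=0.1296401471; c=2·atan2(√a, √(1-a))=0.736655313; dist=6371·c=4693.231 ≈ 4693.2 km; running total=4693.2 km
Leg 1 bearing: y=sinΔλ·cosφ2=-0.39131784, x=cosφ1·sinφ2-sinφ1·cosφ2·cosΔλ=0.54608119; θ=atan2(y, x)=-35.6251° <0 so +360° → 324.3749° ≈ 324.4°
Leg 2: φ1=-0.1304599, φ2=-1.0502344, Δφ=-0.9197746, Δλ=-0.5670645 rad; a=sin²(Δφ/2)+cosφ1·cosφ2·sin²(Δλ/2)=0.2355931126; c=2·atan2(√a, √(1-a))=1.013594005; dist=6371·c=6457.607 ≈ 6457.6 km; running total=11150.8 km
Leg 2 bearing: y=sinΔλ·cosφ2=-0.26716518, x=cosφ1·sinφ2-sinφ1·cosφ2·cosΔλ=-0.80559218; θ=atan2(y, x)=-161.6525° <0 so +360° → 198.3475° ≈ 198.3°
Leg 3: φ1=-1.0502344, φ2=0.1593416, Δφ=1.2095760, Δλ=-1.0268330 rad; a=sin²(Δφ/2)+cosφ1·cosφ2·sin²(Δλ/2)=0.4417542039; c=2·atan2(√a, √(1-a))=1.454039642; dist=6371·c=9263.687 ≈ 9263.7 km; running total=20414.5 km
Leg 3 bearing: y=sinΔλ·cosφ2=-0.84482470, x=cosφ1·sinφ2-sinφ1·cosφ2·cosΔλ=0.52220774; θ=atan2(y, x)=-58.2787° <0 so +360° → 301.7213° ≈ 301.7°
Leg 4: φ1=0.1593416, φ2=1.1657892, Δφ=1.0064476, Δλ=-0.7538252 rad; a=sin²(Δφ/2)+cosφ1·cosφ2·sin²(Δλ/2)=0.2852664475; c=2·atan2(√a, √(1-a))=1.126893717; dist=6371·c=7179.440 ≈ 7179.4 km; running total=27593.9 km
Leg 4 bearing: y=sinΔλ·cosφ2=-0.26968377, x=cosφ1·sinφ2-sinφ1·cosφ2·cosΔλ=0.86187509; θ=atan2(y, x)=-17.3751° <0 so +360° → 342.6249° ≈ 342.6°
Leg 5: φ1=1.1657892, φ2=-1.1588951, Δφ=-2.3246843, Δλ=-0.7058897 rad; a=sin²(Δφ/2)+cosφ1·cosφ2·sin²(Δλ/2)=0.8610874583; c=2·atan2(√a, √(1-a))=2.377737765; dist=6371·c=15148.567 ≈ 15148.6 km; running total=42742.5 km
Leg 5 bearing: y=sinΔλ·cosφ2=-0.25971296, x=cosφ1·sinφ2-sinφ1·cosφ2·cosΔλ=-0.64110262; θ=atan2(y, x)=-157.9470° <0 so +360° → 202.0530° ≈ 202.1°
Leg 6: φ1=-1.1588951, φ2=-1.1789629, Δφ=-0.0200678, Δλ=-1.1684054 rad; a=sin²(Δφ/2)+cosφ1·cosφ2·sin²(Δλ/2)=0.0466076965; c=2·atan2(√a, √(1-a))=0.435202693; dist=6371·c=2772.676 ≈ 2772.7 km; running total=45515.2 km
Leg 6 bearing: y=sinΔλ·cosφ2=-0.35138144, x=cosφ1·sinφ2-sinφ1·cosφ2·cosΔλ=-0.23296515; θ=atan2(y, x)=-123.5443° <0 so +360° → 236.4557° ≈ 236.5°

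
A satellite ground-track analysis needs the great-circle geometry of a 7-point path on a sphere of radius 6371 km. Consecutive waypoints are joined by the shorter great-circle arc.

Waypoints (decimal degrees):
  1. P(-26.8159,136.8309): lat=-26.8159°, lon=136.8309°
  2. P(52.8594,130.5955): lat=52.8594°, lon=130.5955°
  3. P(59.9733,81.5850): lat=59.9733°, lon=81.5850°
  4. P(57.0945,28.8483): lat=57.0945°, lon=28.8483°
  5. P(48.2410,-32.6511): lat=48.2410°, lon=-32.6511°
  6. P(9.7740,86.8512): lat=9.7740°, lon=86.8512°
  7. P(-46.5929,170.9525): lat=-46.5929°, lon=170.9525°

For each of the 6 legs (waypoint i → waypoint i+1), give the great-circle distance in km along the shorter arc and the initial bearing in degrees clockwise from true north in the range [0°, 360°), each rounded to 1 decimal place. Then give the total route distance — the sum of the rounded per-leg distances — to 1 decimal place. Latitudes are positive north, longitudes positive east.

Leg 1: dist=8880.1 km, bearing=356.2°
Leg 2: dist=3039.4 km, bearing=304.7°
Leg 3: dist=2995.5 km, bearing=287.4°
Leg 4: dist=4111.2 km, bearing=283.3°
Leg 5: dist=11268.2 km, bearing=61.0°
Leg 6: dist=10350.1 km, bearing=136.8°
Total: 40644.5 km

Leg 1: φ1=-0.4680257, φ2=0.9225706, Δφ=1.3905963, Δλ=-0.1088283 rad; a=sin²(Δφ/2)+cosφ1·cosφ2·sin²(Δλ/2)=0.4119807130; c=2·atan2(√a, √(1-a))=1.393835607; dist=6371·c=8880.127 ≈ 8880.1 km; running total=8880.1 km
Leg 1 bearing: y=sinΔλ·cosφ2=-0.06557794, x=cosφ1·sinφ2-sinφ1·cosφ2·cosΔλ=0.98219649; θ=atan2(y, x)=-3.8198° <0 so +360° → 356.1802° ≈ 356.2°
Leg 2: φ1=0.9225706, φ2=1.0467315, Δφ=0.1241610, Δλ=-0.8553946 rad; a=sin²(Δφ/2)+cosφ1·cosφ2·sin²(Δλ/2)=0.0558273998; c=2·atan2(√a, √(1-a))=0.477067661; dist=6371·c=3039.398 ≈ 3039.4 km; running total=11919.5 km
Leg 2 bearing: y=sinΔλ·cosφ2=-0.37771948, x=cosφ1·sinφ2-sinφ1·cosφ2·cosΔλ=0.26109538; θ=atan2(y, x)=-55.3462° <0 so +360° → 304.6538° ≈ 304.7°
Leg 3: φ1=1.0467315, φ2=0.9964870, Δφ=-0.0502445, Δλ=-0.9204291 rad; a=sin²(Δφ/2)+cosφ1·cosφ2·sin²(Δλ/2)=0.0542556529; c=2·atan2(√a, √(1-a))=0.470175718; dist=6371·c=2995.489 ≈ 2995.5 km; running total=14915.0 km
Leg 3 bearing: y=sinΔλ·cosφ2=-0.43235576, x=cosφ1·sinφ2-sinφ1·cosφ2·cosΔλ=0.13533811; θ=atan2(y, x)=-72.6186° <0 so +360° → 287.3814° ≈ 287.4°
Leg 4: φ1=0.9964870, φ2=0.8419643, Δφ=-0.1545227, Δλ=-1.0733670 rad; a=sin²(Δφ/2)+cosφ1·cosφ2·sin²(Δλ/2)=0.1005396567; c=2·atan2(√a, √(1-a))=0.645297813; dist=6371·c=4111.192 ≈ 4111.2 km; running total=19026.2 km
Leg 4 bearing: y=sinΔλ·cosφ2=-0.58528786, x=cosφ1·sinφ2-sinφ1·cosφ2·cosΔλ=0.13843360; θ=atan2(y, x)=-76.6928° <0 so +360° → 283.3072° ≈ 283.3°
Leg 5: φ1=0.8419643, φ2=0.1705885, Δφ=-0.6713758, Δλ=2.0857086 rad; a=sin²(Δφ/2)+cosφ1·cosφ2·sin²(Δλ/2)=0.5982907750; c=2·atan2(√a, √(1-a))=1.768666541; dist=6371·c=11268.175 ≈ 11268.2 km; running total=30294.4 km
Leg 5 bearing: y=sinΔλ·cosφ2=0.85770303, x=cosφ1·sinφ2-sinφ1·cosφ2·cosΔλ=0.47508021; θ=atan2(y, x)=61.0180° ≈ 61.0°
Leg 6: φ1=0.1705885, φ2=-0.8131995, Δφ=-0.9837880, Δλ=1.4678446 rad; a=sin²(Δφ/2)+cosφ1·cosφ2·sin²(Δλ/2)=0.5268671979; c=2·atan2(√a, √(1-a))=1.624556615; dist=6371·c=10350.050 ≈ 10350.1 km; running total=40644.5 km
Leg 6 bearing: y=sinΔλ·cosφ2=0.68353904, x=cosφ1·sinφ2-sinφ1·cosφ2·cosΔλ=-0.72793337; θ=atan2(y, x)=136.8015° ≈ 136.8°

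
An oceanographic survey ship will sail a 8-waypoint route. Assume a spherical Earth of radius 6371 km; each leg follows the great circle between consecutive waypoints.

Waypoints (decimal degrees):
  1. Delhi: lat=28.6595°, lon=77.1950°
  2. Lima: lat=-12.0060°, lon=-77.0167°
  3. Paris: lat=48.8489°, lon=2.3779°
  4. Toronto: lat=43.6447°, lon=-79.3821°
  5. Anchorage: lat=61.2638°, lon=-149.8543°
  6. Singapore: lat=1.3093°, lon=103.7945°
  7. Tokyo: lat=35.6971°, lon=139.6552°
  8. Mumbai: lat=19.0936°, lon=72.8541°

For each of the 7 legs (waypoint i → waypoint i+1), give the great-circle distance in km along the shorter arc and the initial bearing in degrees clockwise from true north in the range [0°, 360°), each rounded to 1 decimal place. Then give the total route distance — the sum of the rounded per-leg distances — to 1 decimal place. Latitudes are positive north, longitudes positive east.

Leg 1: φ1=0.5002026, φ2=-0.2095442, Δφ=-0.7097469, Δλ=-2.6915019 rad; a=sin²(Δφ/2)+cosφ1·cosφ2·sin²(Δλ/2)=0.9362880732; c=2·atan2(√a, √(1-a))=2.631247882; dist=6371·c=16763.680 ≈ 16763.7 km; running total=16763.7 km
Leg 1 bearing: y=sinΔλ·cosφ2=-0.42553094, x=cosφ1·sinφ2-sinφ1·cosφ2·cosΔλ=0.23986306; θ=atan2(y, x)=-60.5909° <0 so +360° → 299.4091° ≈ 299.4°
Leg 2: φ1=-0.2095442, φ2=0.8525741, Δφ=1.0621184, Δλ=1.3856972 rad; a=sin²(Δφ/2)+cosφ1·cosφ2·sin²(Δλ/2)=0.5190846875; c=2·atan2(√a, √(1-a))=1.608974976; dist=6371·c=10250.780 ≈ 10250.8 km; running total=27014.5 km
Leg 2 bearing: y=sinΔλ·cosφ2=0.64680630, x=cosφ1·sinφ2-sinφ1·cosφ2·cosΔλ=0.76169856; θ=atan2(y, x)=40.3367° ≈ 40.3°
Leg 3: φ1=0.8525741, φ2=0.7617437, Δφ=-0.0908304, Δλ=-1.4269812 rad; a=sin²(Δφ/2)+cosφ1·cosφ2·sin²(Δλ/2)=0.2060302237; c=2·atan2(√a, √(1-a))=0.942287057; dist=6371·c=6003.311 ≈ 6003.3 km; running total=33017.8 km
Leg 3 bearing: y=sinΔλ·cosφ2=-0.71616313, x=cosφ1·sinφ2-sinφ1·cosφ2·cosΔλ=0.37608170; θ=atan2(y, x)=-62.2945° <0 so +360° → 297.7055° ≈ 297.7°
Leg 4: φ1=0.7617437, φ2=1.0692550, Δφ=0.3075113, Δλ=-1.2299719 rad; a=sin²(Δφ/2)+cosφ1·cosφ2·sin²(Δλ/2)=0.1392621091; c=2·atan2(√a, √(1-a))=0.764865089; dist=6371·c=4872.955 ≈ 4873.0 km; running total=37890.8 km
Leg 4 bearing: y=sinΔλ·cosφ2=-0.45312298, x=cosφ1·sinφ2-sinφ1·cosφ2·cosΔλ=0.52359551; θ=atan2(y, x)=-40.8731° <0 so +360° → 319.1269° ≈ 319.1°
Leg 5: φ1=1.0692550, φ2=0.0228516, Δφ=-1.0464034, Δλ=4.4270067 rad; a=sin²(Δφ/2)+cosφ1·cosφ2·sin²(Δλ/2)=0.5576398609; c=2·atan2(√a, √(1-a))=1.686332921; dist=6371·c=10743.627 ≈ 10743.6 km; running total=48634.4 km
Leg 5 bearing: y=sinΔλ·cosφ2=-0.95930358, x=cosφ1·sinφ2-sinφ1·cosφ2·cosΔλ=0.25777361; θ=atan2(y, x)=-74.9594° <0 so +360° → 285.0406° ≈ 285.0°
Leg 6: φ1=0.0228516, φ2=0.6230319, Δφ=0.6001803, Δλ=0.6258873 rad; a=sin²(Δφ/2)+cosφ1·cosφ2·sin²(Δλ/2)=0.1643336084; c=2·atan2(√a, √(1-a))=0.834790751; dist=6371·c=5318.452 ≈ 5318.5 km; running total=53952.9 km
Leg 6 bearing: y=sinΔλ·cosφ2=0.47574931, x=cosφ1·sinφ2-sinφ1·cosφ2·cosΔλ=0.56830879; θ=atan2(y, x)=39.9338° ≈ 39.9°
Leg 7: φ1=0.6230319, φ2=0.3332462, Δφ=-0.2897857, Δλ=-1.1658991 rad; a=sin²(Δφ/2)+cosφ1·cosφ2·sin²(Δλ/2)=0.2534093158; c=2·atan2(√a, √(1-a))=1.055053295; dist=6371·c=6721.745 ≈ 6721.7 km; running total=60674.6 km
Leg 7 bearing: y=sinΔλ·cosφ2=-0.86857668, x=cosφ1·sinφ2-sinφ1·cosφ2·cosΔλ=0.04844272; θ=atan2(y, x)=-86.8078° <0 so +360° → 273.1922° ≈ 273.2°

Leg 1: dist=16763.7 km, bearing=299.4°
Leg 2: dist=10250.8 km, bearing=40.3°
Leg 3: dist=6003.3 km, bearing=297.7°
Leg 4: dist=4873.0 km, bearing=319.1°
Leg 5: dist=10743.6 km, bearing=285.0°
Leg 6: dist=5318.5 km, bearing=39.9°
Leg 7: dist=6721.7 km, bearing=273.2°
Total: 60674.6 km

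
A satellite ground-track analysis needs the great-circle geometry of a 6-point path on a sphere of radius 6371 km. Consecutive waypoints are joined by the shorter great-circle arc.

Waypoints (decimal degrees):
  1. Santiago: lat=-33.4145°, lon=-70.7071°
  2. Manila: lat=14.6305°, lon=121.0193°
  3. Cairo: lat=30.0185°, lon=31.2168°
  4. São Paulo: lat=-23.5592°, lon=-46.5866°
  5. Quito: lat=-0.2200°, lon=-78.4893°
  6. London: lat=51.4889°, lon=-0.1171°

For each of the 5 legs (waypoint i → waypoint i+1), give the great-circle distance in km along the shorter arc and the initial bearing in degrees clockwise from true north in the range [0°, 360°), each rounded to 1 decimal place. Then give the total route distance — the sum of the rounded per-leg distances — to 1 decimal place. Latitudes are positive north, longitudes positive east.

Leg 1: φ1=-0.5831930, φ2=0.2553504, Δφ=0.8385434, Δλ=3.3462569 rad; a=sin²(Δφ/2)+cosφ1·cosφ2·sin²(Δλ/2)=0.9649415587; c=2·atan2(√a, √(1-a))=2.764891303; dist=6371·c=17615.122 ≈ 17615.1 km; running total=17615.1 km
Leg 1 bearing: y=sinΔλ·cosφ2=-0.19664843, x=cosφ1·sinφ2-sinφ1·cosφ2·cosΔλ=-0.31088066; θ=atan2(y, x)=-147.6845° <0 so +360° → 212.3155° ≈ 212.3°
Leg 2: φ1=0.2553504, φ2=0.5239217, Δφ=0.2685713, Δλ=-1.5673493 rad; a=sin²(Δφ/2)+cosφ1·cosφ2·sin²(Δλ/2)=0.4353746382; c=2·atan2(√a, √(1-a))=1.441182999; dist=6371·c=9181.777 ≈ 9181.8 km; running total=26796.9 km
Leg 2 bearing: y=sinΔλ·cosφ2=-0.86585877, x=cosφ1·sinφ2-sinφ1·cosφ2·cosΔλ=0.48330408; θ=atan2(y, x)=-60.8307° <0 so +360° → 299.1693° ≈ 299.2°
Leg 3: φ1=0.5239217, φ2=-0.4111856, Δφ=-0.9351073, Δλ=-1.3579255 rad; a=sin²(Δφ/2)+cosφ1·cosφ2·sin²(Δλ/2)=0.5161395869; c=2·atan2(√a, √(1-a))=1.603081109; dist=6371·c=10213.230 ≈ 10213.2 km; running total=37010.1 km
Leg 3 bearing: y=sinΔλ·cosφ2=-0.89595741, x=cosφ1·sinφ2-sinφ1·cosφ2·cosΔλ=-0.44296543; θ=atan2(y, x)=-116.3080° <0 so +360° → 243.6920° ≈ 243.7°
Leg 4: φ1=-0.4111856, φ2=-0.0038397, Δφ=0.4073459, Δλ=-0.5568072 rad; a=sin²(Δφ/2)+cosφ1·cosφ2·sin²(Δλ/2)=0.1101429989; c=2·atan2(√a, √(1-a))=0.676587406; dist=6371·c=4310.538 ≈ 4310.5 km; running total=41320.6 km
Leg 4 bearing: y=sinΔλ·cosφ2=-0.52847445, x=cosφ1·sinφ2-sinφ1·cosφ2·cosΔλ=0.33579880; θ=atan2(y, x)=-57.5676° <0 so +360° → 302.4324° ≈ 302.4°
Leg 5: φ1=-0.0038397, φ2=0.8986508, Δφ=0.9024906, Δλ=1.3678529 rad; a=sin²(Δφ/2)+cosφ1·cosφ2·sin²(Δλ/2)=0.4387525439; c=2·atan2(√a, √(1-a))=1.447992988; dist=6371·c=9225.163 ≈ 9225.2 km; running total=50545.8 km
Leg 5 bearing: y=sinΔλ·cosφ2=0.60988762, x=cosφ1·sinφ2-sinφ1·cosφ2·cosΔλ=0.78296366; θ=atan2(y, x)=37.9167° ≈ 37.9°

Leg 1: dist=17615.1 km, bearing=212.3°
Leg 2: dist=9181.8 km, bearing=299.2°
Leg 3: dist=10213.2 km, bearing=243.7°
Leg 4: dist=4310.5 km, bearing=302.4°
Leg 5: dist=9225.2 km, bearing=37.9°
Total: 50545.8 km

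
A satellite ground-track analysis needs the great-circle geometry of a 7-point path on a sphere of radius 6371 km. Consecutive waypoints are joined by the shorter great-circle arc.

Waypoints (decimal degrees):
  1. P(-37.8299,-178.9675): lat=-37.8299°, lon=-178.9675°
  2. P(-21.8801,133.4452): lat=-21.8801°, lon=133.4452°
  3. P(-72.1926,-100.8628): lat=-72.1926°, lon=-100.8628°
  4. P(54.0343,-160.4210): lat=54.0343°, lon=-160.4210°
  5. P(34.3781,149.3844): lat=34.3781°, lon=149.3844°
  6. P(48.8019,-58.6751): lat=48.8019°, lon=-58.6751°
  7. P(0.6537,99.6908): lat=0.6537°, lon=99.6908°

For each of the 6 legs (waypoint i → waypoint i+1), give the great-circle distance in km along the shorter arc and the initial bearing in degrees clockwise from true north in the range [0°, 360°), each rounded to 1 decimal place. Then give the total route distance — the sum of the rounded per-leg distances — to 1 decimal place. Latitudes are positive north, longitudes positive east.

Leg 1: dist=4859.8 km, bearing=277.4°
Leg 2: dist=8794.6 km, bearing=165.3°
Leg 3: dist=14768.0 km, bearing=316.4°
Leg 4: dist=4435.2 km, bearing=261.4°
Leg 5: dist=10357.2 km, bearing=18.1°
Leg 6: dist=14136.3 km, bearing=27.5°
Total: 57351.1 km

Leg 1: φ1=-0.6602563, φ2=-0.3818798, Δφ=0.2783765, Δλ=5.4526302 rad; a=sin²(Δφ/2)+cosφ1·cosφ2·sin²(Δλ/2)=0.1385469908; c=2·atan2(√a, √(1-a))=0.762797357; dist=6371·c=4859.782 ≈ 4859.8 km; running total=4859.8 km
Leg 1 bearing: y=sinΔλ·cosφ2=-0.68512255, x=cosφ1·sinφ2-sinφ1·cosφ2·cosΔλ=0.08952087; θ=atan2(y, x)=-82.5557° <0 so +360° → 277.4443° ≈ 277.4°
Leg 2: φ1=-0.3818798, φ2=-1.2599986, Δφ=-0.8781188, Δλ=-4.0894461 rad; a=sin²(Δφ/2)+cosφ1·cosφ2·sin²(Δλ/2)=0.4053796326; c=2·atan2(√a, √(1-a))=1.380407475; dist=6371·c=8794.576 ≈ 8794.6 km; running total=13654.4 km
Leg 2 bearing: y=sinΔλ·cosφ2=0.24837490, x=cosφ1·sinφ2-sinφ1·cosφ2·cosΔλ=-0.94999887; θ=atan2(y, x)=165.3481° ≈ 165.3°
Leg 3: φ1=-1.2599986, φ2=0.9430764, Δφ=2.2030750, Δλ=-1.0394867 rad; a=sin²(Δφ/2)+cosφ1·cosφ2·sin²(Δλ/2)=0.8397957137; c=2·atan2(√a, √(1-a))=2.318001869; dist=6371·c=14767.990 ≈ 14768.0 km; running total=28422.4 km
Leg 3 bearing: y=sinΔλ·cosφ2=-0.50633804, x=cosφ1·sinφ2-sinφ1·cosφ2·cosΔλ=0.53082698; θ=atan2(y, x)=-43.6474° <0 so +360° → 316.3526° ≈ 316.4°
Leg 4: φ1=0.9430764, φ2=0.6000110, Δφ=-0.3430654, Δλ=5.4071243 rad; a=sin²(Δφ/2)+cosφ1·cosφ2·sin²(Δλ/2)=0.1163408773; c=2·atan2(√a, √(1-a))=0.696147669; dist=6371·c=4435.157 ≈ 4435.2 km; running total=32857.6 km
Leg 4 bearing: y=sinΔλ·cosφ2=-0.63403717, x=cosφ1·sinφ2-sinφ1·cosφ2·cosΔλ=-0.09601861; θ=atan2(y, x)=-98.6114° <0 so +360° → 261.3886° ≈ 261.4°
Leg 5: φ1=0.6000110, φ2=0.8517538, Δφ=0.2517428, Δλ=-3.6313233 rad; a=sin²(Δφ/2)+cosφ1·cosφ2·sin²(Δλ/2)=0.5274269090; c=2·atan2(√a, √(1-a))=1.625677691; dist=6371·c=10357.193 ≈ 10357.2 km; running total=43214.8 km
Leg 5 bearing: y=sinΔλ·cosφ2=0.30982803, x=cosφ1·sinφ2-sinφ1·cosφ2·cosΔλ=0.94920896; θ=atan2(y, x)=18.0770° ≈ 18.1°
Leg 6: φ1=0.8517538, φ2=0.0114092, Δφ=-0.8403446, Δλ=2.7640064 rad; a=sin²(Δφ/2)+cosφ1·cosφ2·sin²(Δλ/2)=0.8018209893; c=2·atan2(√a, √(1-a))=2.218857723; dist=6371·c=14136.343 ≈ 14136.3 km; running total=57351.1 km
Leg 6 bearing: y=sinΔλ·cosφ2=0.36865386, x=cosφ1·sinφ2-sinφ1·cosφ2·cosΔλ=0.70690218; θ=atan2(y, x)=27.5423° ≈ 27.5°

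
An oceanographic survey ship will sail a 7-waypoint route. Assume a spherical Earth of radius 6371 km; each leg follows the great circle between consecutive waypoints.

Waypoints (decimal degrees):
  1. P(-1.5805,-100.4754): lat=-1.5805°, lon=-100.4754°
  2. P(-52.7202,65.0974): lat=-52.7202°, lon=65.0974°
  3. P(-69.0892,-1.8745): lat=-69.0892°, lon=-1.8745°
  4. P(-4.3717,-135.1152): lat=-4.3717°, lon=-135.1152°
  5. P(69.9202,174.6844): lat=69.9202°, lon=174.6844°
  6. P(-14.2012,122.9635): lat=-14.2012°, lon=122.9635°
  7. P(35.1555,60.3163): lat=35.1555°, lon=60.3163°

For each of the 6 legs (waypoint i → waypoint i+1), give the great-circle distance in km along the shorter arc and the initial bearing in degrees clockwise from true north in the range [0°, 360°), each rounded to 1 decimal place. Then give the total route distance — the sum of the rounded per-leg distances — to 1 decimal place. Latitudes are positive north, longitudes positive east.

Leg 1: φ1=-0.0275849, φ2=-0.9201411, Δφ=-0.8925561, Δλ=2.8897905 rad; a=sin²(Δφ/2)+cosφ1·cosφ2·sin²(Δλ/2)=0.7822187762; c=2·atan2(√a, √(1-a))=2.170548060; dist=6371·c=13828.562 ≈ 13828.6 km; running total=13828.6 km
Leg 1 bearing: y=sinΔλ·cosφ2=0.15091193, x=cosφ1·sinφ2-sinφ1·cosφ2·cosΔλ=-0.81156382; θ=atan2(y, x)=169.4660° ≈ 169.5°
Leg 2: φ1=-0.9201411, φ2=-1.2058340, Δφ=-0.2856929, Δλ=-1.1688802 rad; a=sin²(Δφ/2)+cosφ1·cosφ2·sin²(Δλ/2)=0.0860755134; c=2·atan2(√a, √(1-a))=0.595534171; dist=6371·c=3794.148 ≈ 3794.1 km; running total=17622.7 km
Leg 2 bearing: y=sinΔλ·cosφ2=-0.32847271, x=cosφ1·sinφ2-sinφ1·cosφ2·cosΔλ=-0.45472162; θ=atan2(y, x)=-144.1572° <0 so +360° → 215.8428° ≈ 215.8°
Leg 3: φ1=-1.2058340, φ2=-0.0763006, Δφ=1.1295335, Δλ=-2.3254889 rad; a=sin²(Δφ/2)+cosφ1·cosφ2·sin²(Δλ/2)=0.5862959069; c=2·atan2(√a, √(1-a))=1.744256693; dist=6371·c=11112.659 ≈ 11112.7 km; running total=28735.4 km
Leg 3 bearing: y=sinΔλ·cosφ2=-0.72636267, x=cosφ1·sinφ2-sinφ1·cosφ2·cosΔλ=-0.66528891; θ=atan2(y, x)=-132.4871° <0 so +360° → 227.5129° ≈ 227.5°
Leg 4: φ1=-0.0763006, φ2=1.2203377, Δφ=1.2966383, Δλ=5.4070230 rad; a=sin²(Δφ/2)+cosφ1·cosφ2·sin²(Δλ/2)=0.4262332141; c=2·atan2(√a, √(1-a))=1.422722237; dist=6371·c=9064.163 ≈ 9064.2 km; running total=37799.6 km
Leg 4 bearing: y=sinΔλ·cosφ2=-0.26377523, x=cosφ1·sinφ2-sinφ1·cosφ2·cosΔλ=0.95323474; θ=atan2(y, x)=-15.4676° <0 so +360° → 344.5324° ≈ 344.5°
Leg 5: φ1=1.2203377, φ2=-0.2478577, Δφ=-1.4681954, Δλ=-0.9027000 rad; a=sin²(Δφ/2)+cosφ1·cosφ2·sin²(Δλ/2)=0.5121128587; c=2·atan2(√a, √(1-a))=1.595024415; dist=6371·c=10161.901 ≈ 10161.9 km; running total=47961.5 km
Leg 5 bearing: y=sinΔλ·cosφ2=-0.76101289, x=cosφ1·sinφ2-sinφ1·cosφ2·cosΔλ=-0.64828427; θ=atan2(y, x)=-130.4267° <0 so +360° → 229.5733° ≈ 229.6°
Leg 6: φ1=-0.2478577, φ2=0.6135792, Δφ=0.8614369, Δλ=-1.0933999 rad; a=sin²(Δφ/2)+cosφ1·cosφ2·sin²(Δλ/2)=0.3885406808; c=2·atan2(√a, √(1-a))=1.345988900; dist=6371·c=8575.295 ≈ 8575.3 km; running total=56536.8 km
Leg 6 bearing: y=sinΔλ·cosφ2=-0.72618078, x=cosφ1·sinφ2-sinφ1·cosφ2·cosΔλ=0.65036048; θ=atan2(y, x)=-48.1527° <0 so +360° → 311.8473° ≈ 311.8°

Leg 1: dist=13828.6 km, bearing=169.5°
Leg 2: dist=3794.1 km, bearing=215.8°
Leg 3: dist=11112.7 km, bearing=227.5°
Leg 4: dist=9064.2 km, bearing=344.5°
Leg 5: dist=10161.9 km, bearing=229.6°
Leg 6: dist=8575.3 km, bearing=311.8°
Total: 56536.8 km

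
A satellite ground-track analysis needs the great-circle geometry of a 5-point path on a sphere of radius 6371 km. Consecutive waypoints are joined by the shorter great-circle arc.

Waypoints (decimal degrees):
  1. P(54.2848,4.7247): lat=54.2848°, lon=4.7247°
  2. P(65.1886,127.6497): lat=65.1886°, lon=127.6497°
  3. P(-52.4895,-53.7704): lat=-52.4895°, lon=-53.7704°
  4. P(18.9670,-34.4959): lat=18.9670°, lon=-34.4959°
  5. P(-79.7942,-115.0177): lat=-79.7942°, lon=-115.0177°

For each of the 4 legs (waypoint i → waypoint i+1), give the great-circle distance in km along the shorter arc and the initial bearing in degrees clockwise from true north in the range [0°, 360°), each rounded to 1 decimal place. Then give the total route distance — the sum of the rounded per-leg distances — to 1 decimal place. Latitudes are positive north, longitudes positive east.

Leg 1: φ1=0.9474485, φ2=1.1377557, Δφ=0.1903072, Δλ=2.1454460 rad; a=sin²(Δφ/2)+cosφ1·cosφ2·sin²(Δλ/2)=0.1980823842; c=2·atan2(√a, √(1-a))=0.922492510; dist=6371·c=5877.200 ≈ 5877.2 km; running total=5877.2 km
Leg 1 bearing: y=sinΔλ·cosφ2=0.35223246, x=cosφ1·sinφ2-sinφ1·cosφ2·cosΔλ=0.71506315; θ=atan2(y, x)=26.2244° ≈ 26.2°
Leg 2: φ1=1.1377557, φ2=-0.9161146, Δφ=-2.0538703, Δλ=-3.1663781 rad; a=sin²(Δφ/2)+cosφ1·cosφ2·sin²(Δλ/2)=0.9877297584; c=2·atan2(√a, √(1-a))=2.919594826; dist=6371·c=18600.739 ≈ 18600.7 km; running total=24477.9 km
Leg 2 bearing: y=sinΔλ·cosφ2=0.01509047, x=cosφ1·sinφ2-sinφ1·cosφ2·cosΔλ=0.21966112; θ=atan2(y, x)=3.9300° ≈ 3.9°
Leg 3: φ1=-0.9161146, φ2=0.3310366, Δφ=1.2471512, Δλ=0.3364035 rad; a=sin²(Δφ/2)+cosφ1·cosφ2·sin²(Δλ/2)=0.3571264197; c=2·atan2(√a, √(1-a))=1.281010320; dist=6371·c=8161.317 ≈ 8161.3 km; running total=32639.2 km
Leg 3 bearing: y=sinΔλ·cosφ2=0.31217215, x=cosφ1·sinφ2-sinφ1·cosφ2·cosΔλ=0.90603372; θ=atan2(y, x)=19.0113° ≈ 19.0°
Leg 4: φ1=0.3310366, φ2=-1.3926715, Δφ=-1.7237081, Δλ=-1.4053705 rad; a=sin²(Δφ/2)+cosφ1·cosφ2·sin²(Δλ/2)=0.6461438443; c=2·atan2(√a, √(1-a))=1.867414446; dist=6371·c=11897.297 ≈ 11897.3 km; running total=44536.5 km
Leg 4 bearing: y=sinΔλ·cosφ2=-0.17476551, x=cosφ1·sinφ2-sinφ1·cosφ2·cosΔλ=-0.94022600; θ=atan2(y, x)=-169.4703° <0 so +360° → 190.5297° ≈ 190.5°

Leg 1: dist=5877.2 km, bearing=26.2°
Leg 2: dist=18600.7 km, bearing=3.9°
Leg 3: dist=8161.3 km, bearing=19.0°
Leg 4: dist=11897.3 km, bearing=190.5°
Total: 44536.5 km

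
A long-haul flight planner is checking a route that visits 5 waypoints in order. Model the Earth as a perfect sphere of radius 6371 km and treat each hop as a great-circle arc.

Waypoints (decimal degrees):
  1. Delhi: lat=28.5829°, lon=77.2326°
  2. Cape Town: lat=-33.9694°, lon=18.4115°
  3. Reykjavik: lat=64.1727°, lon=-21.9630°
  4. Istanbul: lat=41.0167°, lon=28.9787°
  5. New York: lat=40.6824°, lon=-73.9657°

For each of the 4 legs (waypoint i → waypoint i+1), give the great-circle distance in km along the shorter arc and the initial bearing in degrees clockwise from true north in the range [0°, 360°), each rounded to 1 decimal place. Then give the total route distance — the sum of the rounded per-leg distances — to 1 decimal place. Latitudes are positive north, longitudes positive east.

Leg 1: dist=9307.2 km, bearing=225.5°
Leg 2: dist=11470.9 km, bearing=343.2°
Leg 3: dist=4122.5 km, bearing=103.6°
Leg 4: dist=8068.8 km, bearing=309.2°
Total: 32969.4 km

Leg 1: φ1=0.4988657, φ2=-0.5928779, Δφ=-1.0917436, Δλ=-1.0266219 rad; a=sin²(Δφ/2)+cosφ1·cosφ2·sin²(Δλ/2)=0.4451465084; c=2·atan2(√a, √(1-a))=1.460868078; dist=6371·c=9307.191 ≈ 9307.2 km; running total=9307.2 km
Leg 1 bearing: y=sinΔλ·cosφ2=-0.70954263, x=cosφ1·sinφ2-sinφ1·cosφ2·cosΔλ=-0.69607014; θ=atan2(y, x)=-134.4508° <0 so +360° → 225.5492° ≈ 225.5°
Leg 2: φ1=-0.5928779, φ2=1.1200249, Δφ=1.7129028, Δλ=-0.7046680 rad; a=sin²(Δφ/2)+cosφ1·cosφ2·sin²(Δλ/2)=0.6138413561; c=2·atan2(√a, √(1-a))=1.800493553; dist=6371·c=11470.944 ≈ 11470.9 km; running total=20778.1 km
Leg 2 bearing: y=sinΔλ·cosφ2=-0.28221225, x=cosφ1·sinφ2-sinφ1·cosφ2·cosΔλ=0.93194250; θ=atan2(y, x)=-16.8474° <0 so +360° → 343.1526° ≈ 343.2°
Leg 3: φ1=1.1200249, φ2=0.7158765, Δφ=-0.4041484, Δλ=0.8891004 rad; a=sin²(Δφ/2)+cosφ1·cosφ2·sin²(Δλ/2)=0.1010749802; c=2·atan2(√a, √(1-a))=0.647075864; dist=6371·c=4122.520 ≈ 4122.5 km; running total=24900.6 km
Leg 3 bearing: y=sinΔλ·cosφ2=0.58588741, x=cosφ1·sinφ2-sinφ1·cosφ2·cosΔλ=-0.14202555; θ=atan2(y, x)=103.6263° ≈ 103.6°
Leg 4: φ1=0.7158765, φ2=0.7100418, Δφ=-0.0058346, Δλ=-1.7967187 rad; a=sin²(Δφ/2)+cosφ1·cosφ2·sin²(Δλ/2)=0.3501826057; c=2·atan2(√a, √(1-a))=1.266486495; dist=6371·c=8068.785 ≈ 8068.8 km; running total=32969.4 km
Leg 4 bearing: y=sinΔλ·cosφ2=-0.73906374, x=cosφ1·sinφ2-sinφ1·cosφ2·cosΔλ=0.60332727; θ=atan2(y, x)=-50.7739° <0 so +360° → 309.2261° ≈ 309.2°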